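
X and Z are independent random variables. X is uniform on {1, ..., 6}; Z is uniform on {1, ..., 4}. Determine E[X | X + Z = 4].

Outcomes with X + Z = 4: (1,3), (2,2), (3,1), each with probability 1/24.
E[X | X + Z = 4] = (1 + 2 + 3) / 3 = 2.

2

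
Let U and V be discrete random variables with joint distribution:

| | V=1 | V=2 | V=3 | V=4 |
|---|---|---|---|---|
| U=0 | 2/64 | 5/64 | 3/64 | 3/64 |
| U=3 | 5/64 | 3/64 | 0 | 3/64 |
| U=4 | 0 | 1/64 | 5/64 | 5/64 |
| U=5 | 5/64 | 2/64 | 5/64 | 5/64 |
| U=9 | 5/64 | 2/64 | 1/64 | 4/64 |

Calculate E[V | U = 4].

37/11

P(U = 4) = 11/64.
Σ V·P over the event = 2·(1/64) + 3·(5/64) + 4·(5/64) = 37/64.
E[V | U = 4] = (37/64) / (11/64) = 37/11.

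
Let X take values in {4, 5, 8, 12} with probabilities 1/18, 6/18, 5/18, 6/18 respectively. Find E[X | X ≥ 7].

P(X ≥ 7) = 11/18.
Σ over the event: 8·5/18 + 12·1/3 = 56/9.
E[X | X ≥ 7] = (56/9) / (11/18) = 112/11.

112/11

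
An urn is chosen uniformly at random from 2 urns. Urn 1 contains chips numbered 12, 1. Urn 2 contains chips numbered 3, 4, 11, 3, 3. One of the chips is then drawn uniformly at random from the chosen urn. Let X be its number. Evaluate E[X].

113/20

E[X | urn 1] = (12+1)/2 = 13/2.
E[X | urn 2] = (3+4+11+3+3)/5 = 24/5.
By the law of total expectation,
E[X] = (1/2)·(13/2) + (1/2)·(24/5) = 113/20.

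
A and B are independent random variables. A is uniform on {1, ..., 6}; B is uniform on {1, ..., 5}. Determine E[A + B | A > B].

P(A > B) = 1/2.
Summing (A+B)·P(x,y) over outcomes with A > B gives 7/2.
E[A + B | A > B] = (7/2) / (1/2) = 7.

7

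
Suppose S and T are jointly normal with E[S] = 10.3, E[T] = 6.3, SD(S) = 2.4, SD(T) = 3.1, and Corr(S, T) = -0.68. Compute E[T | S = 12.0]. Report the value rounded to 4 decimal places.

The regression of T on S has slope ρ·σ_T/σ_S and passes through (μ_S, μ_T).
E[T | S=12.0] = 6.3 + (-0.68)·(3.1/2.4)·(12.0 − (10.3)) = 6.3 + (-0.87833)·(1.7) = 4.8068.

4.8068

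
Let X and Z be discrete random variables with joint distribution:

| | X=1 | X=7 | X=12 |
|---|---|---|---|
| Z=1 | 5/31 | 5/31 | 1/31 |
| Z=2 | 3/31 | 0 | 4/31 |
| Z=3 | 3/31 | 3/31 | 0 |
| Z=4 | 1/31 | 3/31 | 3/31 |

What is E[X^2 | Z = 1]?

394/11

P(Z = 1) = 11/31.
Σ X^2·P over the event = 1·(5/31) + 49·(5/31) + 144·(1/31) = 394/31.
E[X^2 | Z = 1] = (394/31) / (11/31) = 394/11.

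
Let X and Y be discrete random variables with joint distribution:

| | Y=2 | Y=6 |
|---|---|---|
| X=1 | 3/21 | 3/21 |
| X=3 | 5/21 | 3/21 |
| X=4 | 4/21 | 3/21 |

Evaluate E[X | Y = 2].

17/6

P(Y = 2) = 4/7.
Σ X·P over the event = 1·(3/21) + 3·(5/21) + 4·(4/21) = 34/21.
E[X | Y = 2] = (34/21) / (4/7) = 17/6.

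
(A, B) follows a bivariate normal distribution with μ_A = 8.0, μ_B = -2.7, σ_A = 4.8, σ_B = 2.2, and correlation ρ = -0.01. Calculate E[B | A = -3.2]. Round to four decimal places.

The regression of B on A has slope ρ·σ_B/σ_A and passes through (μ_A, μ_B).
E[B | A=-3.2] = -2.7 + (-0.01)·(2.2/4.8)·(-3.2 − (8.0)) = -2.7 + (-0.0045833)·(-11.2) = -2.6487.

-2.6487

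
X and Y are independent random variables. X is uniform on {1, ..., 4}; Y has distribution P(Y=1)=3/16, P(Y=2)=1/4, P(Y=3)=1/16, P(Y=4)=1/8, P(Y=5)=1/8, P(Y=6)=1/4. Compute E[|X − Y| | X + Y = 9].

7/3

P(X + Y = 9) = 3/32.
Summing |X−Y|·P(x,y) over outcomes with X + Y = 9 gives 7/32.
E[|X − Y| | X + Y = 9] = (7/32) / (3/32) = 7/3.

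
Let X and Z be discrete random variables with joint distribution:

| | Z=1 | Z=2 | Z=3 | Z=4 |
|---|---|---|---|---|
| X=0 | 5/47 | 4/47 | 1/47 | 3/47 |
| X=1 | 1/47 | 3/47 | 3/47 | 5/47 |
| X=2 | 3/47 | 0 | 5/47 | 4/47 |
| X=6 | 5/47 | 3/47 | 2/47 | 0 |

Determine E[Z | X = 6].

17/10

P(X = 6) = 10/47.
Σ Z·P over the event = 1·(5/47) + 2·(3/47) + 3·(2/47) = 17/47.
E[Z | X = 6] = (17/47) / (10/47) = 17/10.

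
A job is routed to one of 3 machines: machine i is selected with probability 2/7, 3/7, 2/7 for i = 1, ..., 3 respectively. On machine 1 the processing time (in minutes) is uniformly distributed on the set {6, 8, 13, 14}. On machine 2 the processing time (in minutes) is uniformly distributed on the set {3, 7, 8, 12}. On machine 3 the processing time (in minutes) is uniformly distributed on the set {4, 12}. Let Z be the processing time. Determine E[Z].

59/7

E[Z | machine 1] = (6+8+13+14)/4 = 41/4.
E[Z | machine 2] = (3+7+8+12)/4 = 15/2.
E[Z | machine 3] = (4+12)/2 = 8.
E[Z] = (2/7)·(41/4) + (3/7)·(15/2) + (2/7)·(8) = 59/7.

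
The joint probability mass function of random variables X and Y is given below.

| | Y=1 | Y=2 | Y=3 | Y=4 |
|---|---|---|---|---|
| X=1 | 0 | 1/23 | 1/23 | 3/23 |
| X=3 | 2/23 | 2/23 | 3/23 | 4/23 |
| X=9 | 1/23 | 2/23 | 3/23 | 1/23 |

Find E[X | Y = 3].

37/7

P(Y = 3) = 7/23.
Σ X·P over the event = 1·(1/23) + 3·(3/23) + 9·(3/23) = 37/23.
E[X | Y = 3] = (37/23) / (7/23) = 37/7.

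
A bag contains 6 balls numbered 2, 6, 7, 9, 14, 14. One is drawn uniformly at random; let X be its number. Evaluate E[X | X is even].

9

P(X is even) = 2/3.
Σ over the event: 2·1/6 + 6·1/6 + 14·1/3 = 6.
E[X | X is even] = (6) / (2/3) = 9.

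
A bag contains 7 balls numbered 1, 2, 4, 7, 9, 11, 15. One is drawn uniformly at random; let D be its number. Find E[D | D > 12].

P(D > 12) = 1/7.
Σ over the event: 15·1/7 = 15/7.
E[D | D > 12] = (15/7) / (1/7) = 15.

15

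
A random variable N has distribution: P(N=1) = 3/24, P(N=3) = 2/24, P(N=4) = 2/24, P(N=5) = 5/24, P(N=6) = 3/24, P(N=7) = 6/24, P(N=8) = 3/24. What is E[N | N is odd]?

19/4

P(N is odd) = 2/3.
Σ over the event: 1·1/8 + 3·1/12 + 5·5/24 + 7·1/4 = 19/6.
E[N | N is odd] = (19/6) / (2/3) = 19/4.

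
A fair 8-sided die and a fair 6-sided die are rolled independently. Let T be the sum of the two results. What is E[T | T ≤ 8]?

160/27

P(T ≤ 8) = 9/16.
Σ over the event: 2·1/48 + 3·1/24 + 4·1/16 + 5·1/12 + 6·5/48 + 7·1/8 + 8·1/8 = 10/3.
E[T | T ≤ 8] = (10/3) / (9/16) = 160/27.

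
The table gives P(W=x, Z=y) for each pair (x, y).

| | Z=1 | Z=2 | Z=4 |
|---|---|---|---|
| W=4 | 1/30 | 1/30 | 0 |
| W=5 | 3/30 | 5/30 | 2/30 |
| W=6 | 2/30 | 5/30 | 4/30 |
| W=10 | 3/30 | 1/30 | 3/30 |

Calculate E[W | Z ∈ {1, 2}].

P(Z ∈ {1, 2}) = 7/10.
Σ W·P over the event = 4·(1/30) + 4·(1/30) + 5·(3/30) + 5·(5/30) + 6·(2/30) + 6·(5/30) + 10·(3/30) + 10·(1/30) = 13/3.
E[W | Z ∈ {1, 2}] = (13/3) / (7/10) = 130/21.

130/21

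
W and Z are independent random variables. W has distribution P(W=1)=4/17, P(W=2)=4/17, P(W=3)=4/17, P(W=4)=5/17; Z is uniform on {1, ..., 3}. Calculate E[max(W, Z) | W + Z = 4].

P(W + Z = 4) = 4/17.
Summing max(W,Z)·P(x,y) over outcomes with W + Z = 4 gives 32/51.
E[max(W, Z) | W + Z = 4] = (32/51) / (4/17) = 8/3.

8/3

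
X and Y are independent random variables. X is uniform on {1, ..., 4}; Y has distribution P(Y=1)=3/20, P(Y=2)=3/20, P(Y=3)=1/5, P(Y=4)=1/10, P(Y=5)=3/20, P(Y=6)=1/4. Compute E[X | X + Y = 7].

33/14

P(X + Y = 7) = 7/40.
Summing X·P(x,y) over outcomes with X + Y = 7 gives 33/80.
E[X | X + Y = 7] = (33/80) / (7/40) = 33/14.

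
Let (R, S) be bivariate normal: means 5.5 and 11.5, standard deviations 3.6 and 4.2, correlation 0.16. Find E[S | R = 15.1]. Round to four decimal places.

13.2920

For a bivariate normal, E[S | R=x] = μ_S + ρ·(σ_S/σ_R)·(x − μ_R).
E[S | R=15.1] = 11.5 + (0.16)·(4.2/3.6)·(15.1 − (5.5)) = 11.5 + (0.18667)·(9.6) = 13.2920.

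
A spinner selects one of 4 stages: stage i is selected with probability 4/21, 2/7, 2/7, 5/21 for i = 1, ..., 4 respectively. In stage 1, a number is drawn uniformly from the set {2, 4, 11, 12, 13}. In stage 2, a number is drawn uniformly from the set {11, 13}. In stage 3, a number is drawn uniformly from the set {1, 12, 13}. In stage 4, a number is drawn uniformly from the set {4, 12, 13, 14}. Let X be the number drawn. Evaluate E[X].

E[X | stage 1] = (2+4+11+12+13)/5 = 42/5.
E[X | stage 2] = (11+13)/2 = 12.
E[X | stage 3] = (1+12+13)/3 = 26/3.
E[X | stage 4] = (4+12+13+14)/4 = 43/4.
E[X] = (4/21)·(42/5) + (2/7)·(12) + (2/7)·(26/3) + (5/21)·(43/4) = 1409/140.

1409/140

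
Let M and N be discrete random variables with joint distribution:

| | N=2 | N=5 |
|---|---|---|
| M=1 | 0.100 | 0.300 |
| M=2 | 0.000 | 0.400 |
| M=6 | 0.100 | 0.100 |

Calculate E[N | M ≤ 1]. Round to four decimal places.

4.2500

P(M ≤ 1) = 0.400.
Σ N·P over the event = 2·(0.100) + 5·(0.300) = 1.700.
E[N | M ≤ 1] = (1.700) / (0.400) = 4.2500.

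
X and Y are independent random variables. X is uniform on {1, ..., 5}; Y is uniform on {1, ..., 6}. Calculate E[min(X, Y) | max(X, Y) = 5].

25/9

Outcomes with max(X, Y) = 5: (1,5), (2,5), (3,5), (4,5), (5,1), (5,2), (5,3), (5,4), (5,5), each with probability 1/30.
E[min(X, Y) | max(X, Y) = 5] = (1 + 2 + 3 + 4 + 1 + 2 + 3 + 4 + 5) / 9 = 25/9.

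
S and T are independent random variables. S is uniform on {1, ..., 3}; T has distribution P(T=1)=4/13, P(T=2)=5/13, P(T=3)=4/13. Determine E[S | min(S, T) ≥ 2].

5/2

P(min(S, T) ≥ 2) = 6/13.
Summing S·P(x,y) over outcomes with min(S, T) ≥ 2 gives 15/13.
E[S | min(S, T) ≥ 2] = (15/13) / (6/13) = 5/2.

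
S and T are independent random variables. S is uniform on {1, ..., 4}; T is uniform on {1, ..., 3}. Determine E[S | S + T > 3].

Outcomes with S + T > 3: (1,3), (2,2), (2,3), (3,1), (3,2), (3,3), (4,1), (4,2), (4,3), each with probability 1/12.
E[S | S + T > 3] = (1 + 2 + 2 + 3 + 3 + 3 + 4 + 4 + 4) / 9 = 26/9.

26/9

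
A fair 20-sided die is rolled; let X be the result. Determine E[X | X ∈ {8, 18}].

P(X ∈ {8, 18}) = 1/10.
Σ over the event: 8·1/20 + 18·1/20 = 13/10.
E[X | X ∈ {8, 18}] = (13/10) / (1/10) = 13.

13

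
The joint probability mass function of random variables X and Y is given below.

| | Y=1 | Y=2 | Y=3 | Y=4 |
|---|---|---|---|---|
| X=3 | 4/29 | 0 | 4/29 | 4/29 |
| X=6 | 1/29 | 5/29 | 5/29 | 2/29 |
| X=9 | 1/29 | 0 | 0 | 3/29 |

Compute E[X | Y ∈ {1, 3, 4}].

P(Y ∈ {1, 3, 4}) = 24/29.
Σ X·P over the event = 3·(4/29) + 3·(4/29) + 3·(4/29) + 6·(1/29) + 6·(5/29) + 6·(2/29) + 9·(1/29) + 9·(3/29) = 120/29.
E[X | Y ∈ {1, 3, 4}] = (120/29) / (24/29) = 5.

5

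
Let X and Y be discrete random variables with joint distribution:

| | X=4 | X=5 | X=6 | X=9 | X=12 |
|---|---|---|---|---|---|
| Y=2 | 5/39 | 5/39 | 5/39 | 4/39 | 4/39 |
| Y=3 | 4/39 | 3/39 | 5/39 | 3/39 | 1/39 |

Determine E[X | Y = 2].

159/23

P(Y = 2) = 23/39.
Σ X·P over the event = 4·(5/39) + 5·(5/39) + 6·(5/39) + 9·(4/39) + 12·(4/39) = 53/13.
E[X | Y = 2] = (53/13) / (23/39) = 159/23.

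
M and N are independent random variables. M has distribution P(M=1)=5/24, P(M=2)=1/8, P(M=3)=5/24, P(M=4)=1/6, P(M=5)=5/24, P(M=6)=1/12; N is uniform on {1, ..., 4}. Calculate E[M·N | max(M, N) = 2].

P(max(M, N) = 2) = 11/96.
Summing MN·P(x,y) over outcomes with max(M, N) = 2 gives 7/24.
E[M·N | max(M, N) = 2] = (7/24) / (11/96) = 28/11.

28/11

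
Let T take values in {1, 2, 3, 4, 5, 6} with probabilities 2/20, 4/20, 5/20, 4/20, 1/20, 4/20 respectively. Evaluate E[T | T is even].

P(T is even) = 3/5.
Σ over the event: 2·1/5 + 4·1/5 + 6·1/5 = 12/5.
E[T | T is even] = (12/5) / (3/5) = 4.

4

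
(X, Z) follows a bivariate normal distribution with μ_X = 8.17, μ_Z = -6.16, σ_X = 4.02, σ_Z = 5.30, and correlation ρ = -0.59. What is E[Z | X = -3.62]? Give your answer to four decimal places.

3.0110

For a bivariate normal, E[Z | X=x] = μ_Z + ρ·(σ_Z/σ_X)·(x − μ_X).
E[Z | X=-3.62] = -6.16 + (-0.59)·(5.30/4.02)·(-3.62 − (8.17)) = -6.16 + (-0.77786)·(-11.79) = 3.0110.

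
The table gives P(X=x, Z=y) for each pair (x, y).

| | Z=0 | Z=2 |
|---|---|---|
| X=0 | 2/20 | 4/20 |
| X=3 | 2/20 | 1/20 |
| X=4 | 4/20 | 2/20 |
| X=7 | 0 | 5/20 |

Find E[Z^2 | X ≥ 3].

16/7

P(X ≥ 3) = 7/10.
Σ Z^2·P over the event = 0·(2/20) + 4·(1/20) + 0·(4/20) + 4·(2/20) + 4·(5/20) = 8/5.
E[Z^2 | X ≥ 3] = (8/5) / (7/10) = 16/7.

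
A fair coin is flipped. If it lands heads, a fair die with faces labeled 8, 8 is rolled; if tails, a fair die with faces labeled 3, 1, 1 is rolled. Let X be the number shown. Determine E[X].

29/6

E[X | heads] = (8+8)/2 = 8.
E[X | tails] = (3+1+1)/3 = 5/3.
E[X] = (1/2)·(8) + (1/2)·(5/3) = 29/6.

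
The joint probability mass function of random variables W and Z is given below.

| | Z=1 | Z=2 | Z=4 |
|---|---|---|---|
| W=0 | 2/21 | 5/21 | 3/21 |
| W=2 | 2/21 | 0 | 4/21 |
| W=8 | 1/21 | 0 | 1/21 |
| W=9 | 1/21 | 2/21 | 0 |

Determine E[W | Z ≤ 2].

P(Z ≤ 2) = 13/21.
Σ W·P over the event = 0·(2/21) + 0·(5/21) + 2·(2/21) + 8·(1/21) + 9·(1/21) + 9·(2/21) = 13/7.
E[W | Z ≤ 2] = (13/7) / (13/21) = 3.

3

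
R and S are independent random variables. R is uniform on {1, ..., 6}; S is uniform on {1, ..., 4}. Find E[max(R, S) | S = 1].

P(S = 1) = 1/4.
Summing max(R,S)·P(x,y) over outcomes with S = 1 gives 7/8.
E[max(R, S) | S = 1] = (7/8) / (1/4) = 7/2.

7/2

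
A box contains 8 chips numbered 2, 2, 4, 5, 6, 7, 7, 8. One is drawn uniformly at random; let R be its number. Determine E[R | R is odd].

P(R is odd) = 3/8.
Σ over the event: 5·1/8 + 7·1/4 = 19/8.
E[R | R is odd] = (19/8) / (3/8) = 19/3.

19/3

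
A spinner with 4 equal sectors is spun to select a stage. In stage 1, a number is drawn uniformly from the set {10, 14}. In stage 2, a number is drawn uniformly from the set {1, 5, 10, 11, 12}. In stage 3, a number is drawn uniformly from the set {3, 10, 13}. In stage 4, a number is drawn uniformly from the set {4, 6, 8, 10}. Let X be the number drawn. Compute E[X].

133/15

E[X | stage 1] = (10+14)/2 = 12.
E[X | stage 2] = (1+5+10+11+12)/5 = 39/5.
E[X | stage 3] = (3+10+13)/3 = 26/3.
E[X | stage 4] = (4+6+8+10)/4 = 7.
E[X] = (1/4)·(12) + (1/4)·(39/5) + (1/4)·(26/3) + (1/4)·(7) = 133/15.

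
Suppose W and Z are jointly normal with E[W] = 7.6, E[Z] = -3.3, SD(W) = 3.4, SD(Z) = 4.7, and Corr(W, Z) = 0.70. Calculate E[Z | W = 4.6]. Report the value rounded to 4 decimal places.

-6.2029

E[Z | W=x] = μ_Z + ρ(σ_Z/σ_W)(x − μ_W) for jointly normal variables.
E[Z | W=4.6] = -3.3 + (0.70)·(4.7/3.4)·(4.6 − (7.6)) = -3.3 + (0.967647)·(-3) = -6.2029.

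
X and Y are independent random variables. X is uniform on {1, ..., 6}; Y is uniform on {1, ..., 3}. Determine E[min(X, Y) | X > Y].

11/6

P(X > Y) = 2/3.
Summing min(X,Y)·P(x,y) over outcomes with X > Y gives 11/9.
E[min(X, Y) | X > Y] = (11/9) / (2/3) = 11/6.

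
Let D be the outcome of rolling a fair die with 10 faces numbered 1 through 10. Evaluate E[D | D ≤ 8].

Given D ≤ 8, D is equally likely to be any of {1, 2, 3, 4, 5, 6, 7, 8}.
E[D | D ≤ 8] = (1 + 2 + 3 + 4 + 5 + 6 + 7 + 8) / 8 = 9/2.

9/2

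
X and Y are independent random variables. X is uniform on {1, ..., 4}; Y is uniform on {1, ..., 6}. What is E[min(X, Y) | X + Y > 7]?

Outcomes with X + Y > 7: (2,6), (3,5), (3,6), (4,4), (4,5), (4,6), each with probability 1/24.
E[min(X, Y) | X + Y > 7] = (2 + 3 + 3 + 4 + 4 + 4) / 6 = 10/3.

10/3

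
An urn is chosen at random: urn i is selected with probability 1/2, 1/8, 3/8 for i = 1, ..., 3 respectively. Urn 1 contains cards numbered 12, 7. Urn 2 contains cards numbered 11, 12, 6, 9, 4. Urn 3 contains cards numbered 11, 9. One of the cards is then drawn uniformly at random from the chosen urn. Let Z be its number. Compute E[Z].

E[Z | urn 1] = (12+7)/2 = 19/2.
E[Z | urn 2] = (11+12+6+9+4)/5 = 42/5.
E[Z | urn 3] = (11+9)/2 = 10.
E[Z] = (1/2)·(19/2) + (1/8)·(42/5) + (3/8)·(10) = 191/20.

191/20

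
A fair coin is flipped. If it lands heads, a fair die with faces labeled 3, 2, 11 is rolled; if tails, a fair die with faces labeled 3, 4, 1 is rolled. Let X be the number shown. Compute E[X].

E[X | heads] = (3+2+11)/3 = 16/3.
E[X | tails] = (3+4+1)/3 = 8/3.
By the law of total expectation,
E[X] = (1/2)·(16/3) + (1/2)·(8/3) = 4.

4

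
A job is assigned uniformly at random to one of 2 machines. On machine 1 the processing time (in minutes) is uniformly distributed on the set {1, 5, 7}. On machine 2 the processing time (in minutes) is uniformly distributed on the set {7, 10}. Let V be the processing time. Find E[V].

77/12

E[V | machine 1] = (1+5+7)/3 = 13/3.
E[V | machine 2] = (7+10)/2 = 17/2.
E[V] = (1/2)·(13/3) + (1/2)·(17/2) = 77/12.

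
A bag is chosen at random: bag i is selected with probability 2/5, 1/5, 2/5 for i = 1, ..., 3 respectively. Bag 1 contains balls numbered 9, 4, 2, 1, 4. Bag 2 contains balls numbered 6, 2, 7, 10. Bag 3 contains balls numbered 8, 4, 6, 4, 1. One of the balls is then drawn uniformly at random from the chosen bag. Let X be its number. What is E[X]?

E[X | bag 1] = (9+4+2+1+4)/5 = 4.
E[X | bag 2] = (6+2+7+10)/4 = 25/4.
E[X | bag 3] = (8+4+6+4+1)/5 = 23/5.
E[X] = (2/5)·(4) + (1/5)·(25/4) + (2/5)·(23/5) = 469/100.

469/100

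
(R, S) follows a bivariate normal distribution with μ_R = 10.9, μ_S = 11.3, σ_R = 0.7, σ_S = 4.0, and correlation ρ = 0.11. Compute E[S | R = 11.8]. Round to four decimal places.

E[S | R=x] = μ_S + ρ(σ_S/σ_R)(x − μ_R) for jointly normal variables.
E[S | R=11.8] = 11.3 + (0.11)·(4.0/0.7)·(11.8 − (10.9)) = 11.3 + (0.62857)·(0.9) = 11.8657.

11.8657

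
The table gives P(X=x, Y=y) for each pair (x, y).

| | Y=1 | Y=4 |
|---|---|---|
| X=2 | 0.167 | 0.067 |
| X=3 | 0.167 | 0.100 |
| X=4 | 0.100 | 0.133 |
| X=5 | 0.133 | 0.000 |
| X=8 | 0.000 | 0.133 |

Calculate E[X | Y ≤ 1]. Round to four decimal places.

P(Y ≤ 1) = 0.567.
Σ X·P over the event = 2·(0.167) + 3·(0.167) + 4·(0.100) + 5·(0.133) = 1.900.
E[X | Y ≤ 1] = (1.900) / (0.567) = 3.3510.

3.3510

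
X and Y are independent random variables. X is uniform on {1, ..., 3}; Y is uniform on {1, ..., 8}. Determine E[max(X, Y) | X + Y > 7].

Outcomes with X + Y > 7: (1,7), (1,8), (2,6), (2,7), (2,8), (3,5), (3,6), (3,7), (3,8), each with probability 1/24.
E[max(X, Y) | X + Y > 7] = (7 + 8 + 6 + 7 + 8 + 5 + 6 + 7 + 8) / 9 = 62/9.

62/9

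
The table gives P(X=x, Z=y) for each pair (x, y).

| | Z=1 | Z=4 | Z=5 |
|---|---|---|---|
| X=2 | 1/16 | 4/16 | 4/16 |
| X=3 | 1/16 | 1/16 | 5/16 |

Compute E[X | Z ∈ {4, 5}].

17/7

P(Z ∈ {4, 5}) = 7/8.
Σ X·P over the event = 2·(4/16) + 2·(4/16) + 3·(1/16) + 3·(5/16) = 17/8.
E[X | Z ∈ {4, 5}] = (17/8) / (7/8) = 17/7.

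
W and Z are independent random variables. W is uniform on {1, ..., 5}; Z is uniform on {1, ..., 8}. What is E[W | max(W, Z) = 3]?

12/5

Outcomes with max(W, Z) = 3: (1,3), (2,3), (3,1), (3,2), (3,3), each with probability 1/40.
E[W | max(W, Z) = 3] = (1 + 2 + 3 + 3 + 3) / 5 = 12/5.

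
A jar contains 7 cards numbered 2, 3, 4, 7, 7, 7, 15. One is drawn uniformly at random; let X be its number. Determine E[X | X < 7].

P(X < 7) = 3/7.
Σ over the event: 2·1/7 + 3·1/7 + 4·1/7 = 9/7.
E[X | X < 7] = (9/7) / (3/7) = 3.

3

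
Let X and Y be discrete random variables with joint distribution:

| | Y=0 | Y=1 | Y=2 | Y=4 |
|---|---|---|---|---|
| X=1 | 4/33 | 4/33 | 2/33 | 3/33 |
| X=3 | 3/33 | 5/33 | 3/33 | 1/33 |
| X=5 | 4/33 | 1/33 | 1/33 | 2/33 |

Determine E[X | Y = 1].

12/5

P(Y = 1) = 10/33.
Σ X·P over the event = 1·(4/33) + 3·(5/33) + 5·(1/33) = 8/11.
E[X | Y = 1] = (8/11) / (10/33) = 12/5.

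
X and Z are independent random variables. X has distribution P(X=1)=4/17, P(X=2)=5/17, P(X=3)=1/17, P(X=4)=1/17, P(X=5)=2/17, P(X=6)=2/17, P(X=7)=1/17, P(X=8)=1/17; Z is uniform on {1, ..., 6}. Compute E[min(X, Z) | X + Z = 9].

3

P(X + Z = 9) = 4/51.
Summing min(X,Z)·P(x,y) over outcomes with X + Z = 9 gives 4/17.
E[min(X, Z) | X + Z = 9] = (4/17) / (4/51) = 3.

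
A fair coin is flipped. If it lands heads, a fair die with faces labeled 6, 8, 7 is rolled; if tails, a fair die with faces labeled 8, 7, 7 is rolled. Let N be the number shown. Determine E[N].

E[N | heads] = (6+8+7)/3 = 7.
E[N | tails] = (8+7+7)/3 = 22/3.
E[N] = (1/2)·(7) + (1/2)·(22/3) = 43/6.

43/6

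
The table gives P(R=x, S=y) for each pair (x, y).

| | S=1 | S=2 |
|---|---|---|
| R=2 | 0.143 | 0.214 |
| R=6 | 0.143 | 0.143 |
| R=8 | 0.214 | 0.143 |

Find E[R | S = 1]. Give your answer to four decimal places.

5.7120

P(S = 1) = 0.500.
Σ R·P over the event = 2·(0.143) + 6·(0.143) + 8·(0.214) = 2.856.
E[R | S = 1] = (2.856) / (0.500) = 5.7120.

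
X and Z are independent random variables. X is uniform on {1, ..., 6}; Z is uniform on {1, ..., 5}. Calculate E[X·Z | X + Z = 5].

5

P(X + Z = 5) = 2/15.
Summing XZ·P(x,y) over outcomes with X + Z = 5 gives 2/3.
E[X·Z | X + Z = 5] = (2/3) / (2/15) = 5.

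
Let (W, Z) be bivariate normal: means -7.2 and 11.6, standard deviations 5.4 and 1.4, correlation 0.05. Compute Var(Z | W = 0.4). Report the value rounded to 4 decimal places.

1.9551

The conditional variance in a bivariate normal is σ_Z²(1 − ρ²), independent of x.
Var(Z | W=0.4) = (1.4)²·(1 − (0.05)²) = 1.96·0.9975 = 1.9551.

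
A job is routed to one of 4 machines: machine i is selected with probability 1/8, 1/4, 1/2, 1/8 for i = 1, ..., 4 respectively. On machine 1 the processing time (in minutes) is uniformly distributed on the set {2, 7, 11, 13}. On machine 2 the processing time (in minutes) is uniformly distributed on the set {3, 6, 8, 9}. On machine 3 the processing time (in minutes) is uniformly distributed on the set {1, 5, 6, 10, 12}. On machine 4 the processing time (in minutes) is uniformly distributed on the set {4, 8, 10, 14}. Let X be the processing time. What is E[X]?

1149/160

E[X | machine 1] = (2+7+11+13)/4 = 33/4.
E[X | machine 2] = (3+6+8+9)/4 = 13/2.
E[X | machine 3] = (1+5+6+10+12)/5 = 34/5.
E[X | machine 4] = (4+8+10+14)/4 = 9.
E[X] = (1/8)·(33/4) + (1/4)·(13/2) + (1/2)·(34/5) + (1/8)·(9) = 1149/160.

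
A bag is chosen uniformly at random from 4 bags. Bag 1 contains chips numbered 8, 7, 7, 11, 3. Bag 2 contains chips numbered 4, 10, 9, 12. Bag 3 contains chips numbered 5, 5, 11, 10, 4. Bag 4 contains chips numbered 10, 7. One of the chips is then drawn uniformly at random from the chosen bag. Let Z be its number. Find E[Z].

629/80

E[Z | bag 1] = (8+7+7+11+3)/5 = 36/5.
E[Z | bag 2] = (4+10+9+12)/4 = 35/4.
E[Z | bag 3] = (5+5+11+10+4)/5 = 7.
E[Z | bag 4] = (10+7)/2 = 17/2.
By the law of total expectation,
E[Z] = (1/4)·(36/5) + (1/4)·(35/4) + (1/4)·(7) + (1/4)·(17/2) = 629/80.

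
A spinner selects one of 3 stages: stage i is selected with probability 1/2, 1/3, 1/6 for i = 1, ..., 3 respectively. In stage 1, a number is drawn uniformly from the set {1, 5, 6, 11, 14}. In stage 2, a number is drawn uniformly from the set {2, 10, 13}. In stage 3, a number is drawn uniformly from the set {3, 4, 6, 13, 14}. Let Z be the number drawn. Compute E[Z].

E[Z | stage 1] = (1+5+6+11+14)/5 = 37/5.
E[Z | stage 2] = (2+10+13)/3 = 25/3.
E[Z | stage 3] = (3+4+6+13+14)/5 = 8.
By the law of total expectation,
E[Z] = (1/2)·(37/5) + (1/3)·(25/3) + (1/6)·(8) = 703/90.

703/90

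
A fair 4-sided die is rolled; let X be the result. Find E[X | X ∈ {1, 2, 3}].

P(X ∈ {1, 2, 3}) = 3/4.
Σ over the event: 1·1/4 + 2·1/4 + 3·1/4 = 3/2.
E[X | X ∈ {1, 2, 3}] = (3/2) / (3/4) = 2.

2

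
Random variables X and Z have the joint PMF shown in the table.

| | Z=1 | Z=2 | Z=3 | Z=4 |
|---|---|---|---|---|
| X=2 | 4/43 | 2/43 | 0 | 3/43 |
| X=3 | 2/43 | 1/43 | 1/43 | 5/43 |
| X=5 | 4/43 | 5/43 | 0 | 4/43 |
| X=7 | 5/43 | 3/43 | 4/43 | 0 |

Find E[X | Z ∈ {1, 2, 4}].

163/38

P(Z ∈ {1, 2, 4}) = 38/43.
Summing X·P(X=x,Z=y) over the conditioning event gives 163/43.
E[X | Z ∈ {1, 2, 4}] = (163/43) / (38/43) = 163/38.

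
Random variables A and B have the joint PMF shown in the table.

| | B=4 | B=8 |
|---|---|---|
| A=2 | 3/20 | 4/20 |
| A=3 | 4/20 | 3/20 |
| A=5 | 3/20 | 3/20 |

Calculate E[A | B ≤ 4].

P(B ≤ 4) = 1/2.
Σ A·P over the event = 2·(3/20) + 3·(4/20) + 5·(3/20) = 33/20.
E[A | B ≤ 4] = (33/20) / (1/2) = 33/10.

33/10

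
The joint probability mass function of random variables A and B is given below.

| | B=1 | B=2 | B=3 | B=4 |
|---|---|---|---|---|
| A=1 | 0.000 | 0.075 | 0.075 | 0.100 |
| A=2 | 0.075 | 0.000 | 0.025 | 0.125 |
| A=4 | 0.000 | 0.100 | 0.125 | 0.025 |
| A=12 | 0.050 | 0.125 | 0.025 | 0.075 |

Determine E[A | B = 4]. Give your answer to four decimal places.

P(B = 4) = 0.325.
Summing A·P(A=x,B=y) over the conditioning event gives 1.350.
E[A | B = 4] = (1.350) / (0.325) = 4.1538.

4.1538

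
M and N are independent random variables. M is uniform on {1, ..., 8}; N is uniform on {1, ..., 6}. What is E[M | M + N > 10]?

7

P(M + N > 10) = 5/24.
Summing M·P(x,y) over outcomes with M + N > 10 gives 35/24.
E[M | M + N > 10] = (35/24) / (5/24) = 7.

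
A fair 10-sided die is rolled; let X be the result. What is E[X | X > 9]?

10

Given X > 9, X is equally likely to be any of {10}.
E[X | X > 9] = (10) / 1 = 10.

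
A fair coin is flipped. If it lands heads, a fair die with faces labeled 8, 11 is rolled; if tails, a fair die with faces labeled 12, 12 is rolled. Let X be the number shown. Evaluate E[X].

43/4

E[X | heads] = (8+11)/2 = 19/2.
E[X | tails] = (12+12)/2 = 12.
E[X] = (1/2)·(19/2) + (1/2)·(12) = 43/4.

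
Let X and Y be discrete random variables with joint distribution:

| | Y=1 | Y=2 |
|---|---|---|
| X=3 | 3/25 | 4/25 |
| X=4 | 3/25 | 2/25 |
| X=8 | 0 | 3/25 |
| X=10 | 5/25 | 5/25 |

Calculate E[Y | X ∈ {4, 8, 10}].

14/9

P(X ∈ {4, 8, 10}) = 18/25.
Σ Y·P over the event = 1·(3/25) + 2·(2/25) + 2·(3/25) + 1·(5/25) + 2·(5/25) = 28/25.
E[Y | X ∈ {4, 8, 10}] = (28/25) / (18/25) = 14/9.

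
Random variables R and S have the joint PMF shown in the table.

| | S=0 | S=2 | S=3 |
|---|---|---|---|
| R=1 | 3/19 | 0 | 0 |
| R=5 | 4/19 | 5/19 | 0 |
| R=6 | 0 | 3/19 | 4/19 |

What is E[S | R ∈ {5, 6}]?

P(R ∈ {5, 6}) = 16/19.
Σ S·P over the event = 0·(4/19) + 2·(5/19) + 2·(3/19) + 3·(4/19) = 28/19.
E[S | R ∈ {5, 6}] = (28/19) / (16/19) = 7/4.

7/4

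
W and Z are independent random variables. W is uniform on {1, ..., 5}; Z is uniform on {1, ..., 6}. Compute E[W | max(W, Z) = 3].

P(max(W, Z) = 3) = 1/6.
Summing W·P(x,y) over outcomes with max(W, Z) = 3 gives 2/5.
E[W | max(W, Z) = 3] = (2/5) / (1/6) = 12/5.

12/5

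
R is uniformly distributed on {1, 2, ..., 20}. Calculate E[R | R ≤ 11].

Given R ≤ 11, R is equally likely to be any of {1, 2, 3, 4, 5, 6, 7, 8, 9, 10, 11}.
E[R | R ≤ 11] = (1 + 2 + 3 + 4 + 5 + 6 + 7 + 8 + 9 + 10 + 11) / 11 = 6.

6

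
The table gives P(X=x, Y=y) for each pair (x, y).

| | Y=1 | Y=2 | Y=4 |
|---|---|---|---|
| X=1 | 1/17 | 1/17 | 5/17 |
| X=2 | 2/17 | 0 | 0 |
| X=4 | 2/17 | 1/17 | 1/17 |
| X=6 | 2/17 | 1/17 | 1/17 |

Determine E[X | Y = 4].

P(Y = 4) = 7/17.
Σ X·P over the event = 1·(5/17) + 4·(1/17) + 6·(1/17) = 15/17.
E[X | Y = 4] = (15/17) / (7/17) = 15/7.

15/7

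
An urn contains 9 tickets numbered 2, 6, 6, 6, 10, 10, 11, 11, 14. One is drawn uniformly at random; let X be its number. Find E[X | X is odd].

11

P(X is odd) = 2/9.
Σ over the event: 11·2/9 = 22/9.
E[X | X is odd] = (22/9) / (2/9) = 11.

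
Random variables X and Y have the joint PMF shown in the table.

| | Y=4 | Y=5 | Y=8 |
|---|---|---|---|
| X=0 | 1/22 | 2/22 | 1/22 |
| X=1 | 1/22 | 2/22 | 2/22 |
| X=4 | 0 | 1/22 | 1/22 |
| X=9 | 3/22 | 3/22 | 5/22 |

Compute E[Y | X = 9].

P(X = 9) = 1/2.
Summing Y·P(X=x,Y=y) over the conditioning event gives 67/22.
E[Y | X = 9] = (67/22) / (1/2) = 67/11.

67/11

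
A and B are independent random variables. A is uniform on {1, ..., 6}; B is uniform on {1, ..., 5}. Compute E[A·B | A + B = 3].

2

P(A + B = 3) = 1/15.
Summing AB·P(x,y) over outcomes with A + B = 3 gives 2/15.
E[A·B | A + B = 3] = (2/15) / (1/15) = 2.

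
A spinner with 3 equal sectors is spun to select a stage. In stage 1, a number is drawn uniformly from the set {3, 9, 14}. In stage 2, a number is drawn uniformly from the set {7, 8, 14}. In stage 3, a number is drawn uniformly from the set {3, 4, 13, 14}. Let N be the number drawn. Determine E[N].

E[N | stage 1] = (3+9+14)/3 = 26/3.
E[N | stage 2] = (7+8+14)/3 = 29/3.
E[N | stage 3] = (3+4+13+14)/4 = 17/2.
E[N] = (1/3)·(26/3) + (1/3)·(29/3) + (1/3)·(17/2) = 161/18.

161/18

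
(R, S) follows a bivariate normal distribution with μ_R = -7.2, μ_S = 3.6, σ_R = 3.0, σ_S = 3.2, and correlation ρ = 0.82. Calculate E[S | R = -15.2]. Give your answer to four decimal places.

E[S | R=x] = μ_S + ρ(σ_S/σ_R)(x − μ_R) for jointly normal variables.
E[S | R=-15.2] = 3.6 + (0.82)·(3.2/3.0)·(-15.2 − (-7.2)) = 3.6 + (0.874667)·(-8) = -3.3973.

-3.3973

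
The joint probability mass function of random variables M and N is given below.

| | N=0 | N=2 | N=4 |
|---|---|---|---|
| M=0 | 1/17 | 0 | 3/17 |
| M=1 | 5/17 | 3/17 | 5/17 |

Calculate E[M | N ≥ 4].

P(N ≥ 4) = 8/17.
Σ M·P over the event = 0·(3/17) + 1·(5/17) = 5/17.
E[M | N ≥ 4] = (5/17) / (8/17) = 5/8.

5/8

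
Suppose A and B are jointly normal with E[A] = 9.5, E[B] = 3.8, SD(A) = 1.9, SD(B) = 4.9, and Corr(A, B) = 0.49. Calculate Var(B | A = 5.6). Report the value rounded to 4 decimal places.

18.2452

Var(B | A=x) = (1 − ρ²)·σ_B².
Var(B | A=5.6) = (4.9)²·(1 − (0.49)²) = 24.01·0.7599 = 18.2452.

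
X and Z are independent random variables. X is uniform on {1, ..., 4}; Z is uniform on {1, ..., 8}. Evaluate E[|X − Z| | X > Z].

P(X > Z) = 3/16.
Summing |X−Z|·P(x,y) over outcomes with X > Z gives 5/16.
E[|X − Z| | X > Z] = (5/16) / (3/16) = 5/3.

5/3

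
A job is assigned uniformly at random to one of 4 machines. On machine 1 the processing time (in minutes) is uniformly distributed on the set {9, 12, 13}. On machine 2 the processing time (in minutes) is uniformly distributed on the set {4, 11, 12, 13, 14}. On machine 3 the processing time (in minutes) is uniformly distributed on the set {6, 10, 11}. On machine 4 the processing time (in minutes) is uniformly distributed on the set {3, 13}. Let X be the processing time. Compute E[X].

587/60

E[X | machine 1] = (9+12+13)/3 = 34/3.
E[X | machine 2] = (4+11+12+13+14)/5 = 54/5.
E[X | machine 3] = (6+10+11)/3 = 9.
E[X | machine 4] = (3+13)/2 = 8.
E[X] = (1/4)·(34/3) + (1/4)·(54/5) + (1/4)·(9) + (1/4)·(8) = 587/60.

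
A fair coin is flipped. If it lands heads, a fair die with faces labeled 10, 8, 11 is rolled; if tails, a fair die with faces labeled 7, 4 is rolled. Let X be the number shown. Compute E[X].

E[X | heads] = (10+8+11)/3 = 29/3.
E[X | tails] = (7+4)/2 = 11/2.
By the law of total expectation,
E[X] = (1/2)·(29/3) + (1/2)·(11/2) = 91/12.

91/12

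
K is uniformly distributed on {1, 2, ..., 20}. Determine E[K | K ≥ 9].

Given K ≥ 9, K is equally likely to be any of {9, 10, 11, 12, 13, 14, 15, 16, 17, 18, 19, 20}.
E[K | K ≥ 9] = (9 + 10 + 11 + 12 + 13 + 14 + 15 + 16 + 17 + 18 + 19 + 20) / 12 = 29/2.

29/2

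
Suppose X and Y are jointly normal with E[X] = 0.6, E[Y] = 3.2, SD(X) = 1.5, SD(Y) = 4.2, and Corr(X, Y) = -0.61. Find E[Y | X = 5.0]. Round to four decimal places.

E[Y | X=x] = μ_Y + ρ(σ_Y/σ_X)(x − μ_X) for jointly normal variables.
E[Y | X=5.0] = 3.2 + (-0.61)·(4.2/1.5)·(5.0 − (0.6)) = 3.2 + (-1.708)·(4.4) = -4.3152.

-4.3152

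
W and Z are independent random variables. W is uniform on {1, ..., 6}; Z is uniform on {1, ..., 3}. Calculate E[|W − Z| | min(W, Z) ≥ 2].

17/10

Outcomes with min(W, Z) ≥ 2: (2,2), (2,3), (3,2), (3,3), (4,2), (4,3), (5,2), (5,3), (6,2), (6,3), each with probability 1/18.
E[|W − Z| | min(W, Z) ≥ 2] = (0 + 1 + 1 + 0 + 2 + 1 + 3 + 2 + 4 + 3) / 10 = 17/10.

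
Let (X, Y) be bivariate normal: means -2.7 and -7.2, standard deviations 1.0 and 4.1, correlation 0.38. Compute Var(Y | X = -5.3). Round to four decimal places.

14.3826

The conditional variance in a bivariate normal is σ_Y²(1 − ρ²), independent of x.
Var(Y | X=-5.3) = (4.1)²·(1 − (0.38)²) = 16.81·0.8556 = 14.3826.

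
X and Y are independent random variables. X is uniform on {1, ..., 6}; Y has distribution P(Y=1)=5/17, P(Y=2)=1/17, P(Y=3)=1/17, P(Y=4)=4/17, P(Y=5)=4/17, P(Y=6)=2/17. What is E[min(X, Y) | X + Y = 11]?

5

P(X + Y = 11) = 1/17.
Summing min(X,Y)·P(x,y) over outcomes with X + Y = 11 gives 5/17.
E[min(X, Y) | X + Y = 11] = (5/17) / (1/17) = 5.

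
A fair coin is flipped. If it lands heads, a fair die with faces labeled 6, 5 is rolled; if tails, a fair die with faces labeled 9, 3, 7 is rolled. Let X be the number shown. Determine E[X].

E[X | heads] = (6+5)/2 = 11/2.
E[X | tails] = (9+3+7)/3 = 19/3.
By the law of total expectation,
E[X] = (1/2)·(11/2) + (1/2)·(19/3) = 71/12.

71/12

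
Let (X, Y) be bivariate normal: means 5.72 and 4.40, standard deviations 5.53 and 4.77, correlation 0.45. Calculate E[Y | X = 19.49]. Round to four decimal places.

9.7449

The regression of Y on X has slope ρ·σ_Y/σ_X and passes through (μ_X, μ_Y).
E[Y | X=19.49] = 4.40 + (0.45)·(4.77/5.53)·(19.49 − (5.72)) = 4.40 + (0.388156)·(13.77) = 9.7449.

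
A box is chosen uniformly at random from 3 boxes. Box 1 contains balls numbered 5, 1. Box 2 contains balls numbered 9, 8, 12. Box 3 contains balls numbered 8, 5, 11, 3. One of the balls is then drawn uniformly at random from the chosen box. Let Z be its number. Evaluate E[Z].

233/36

E[Z | box 1] = (5+1)/2 = 3.
E[Z | box 2] = (9+8+12)/3 = 29/3.
E[Z | box 3] = (8+5+11+3)/4 = 27/4.
E[Z] = (1/3)·(3) + (1/3)·(29/3) + (1/3)·(27/4) = 233/36.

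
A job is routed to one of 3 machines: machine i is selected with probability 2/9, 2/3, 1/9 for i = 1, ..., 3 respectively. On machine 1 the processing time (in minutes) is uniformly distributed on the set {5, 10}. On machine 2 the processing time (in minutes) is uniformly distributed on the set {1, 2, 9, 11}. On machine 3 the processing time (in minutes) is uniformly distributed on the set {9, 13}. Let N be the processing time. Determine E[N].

121/18

E[N | machine 1] = (5+10)/2 = 15/2.
E[N | machine 2] = (1+2+9+11)/4 = 23/4.
E[N | machine 3] = (9+13)/2 = 11.
E[N] = (2/9)·(15/2) + (2/3)·(23/4) + (1/9)·(11) = 121/18.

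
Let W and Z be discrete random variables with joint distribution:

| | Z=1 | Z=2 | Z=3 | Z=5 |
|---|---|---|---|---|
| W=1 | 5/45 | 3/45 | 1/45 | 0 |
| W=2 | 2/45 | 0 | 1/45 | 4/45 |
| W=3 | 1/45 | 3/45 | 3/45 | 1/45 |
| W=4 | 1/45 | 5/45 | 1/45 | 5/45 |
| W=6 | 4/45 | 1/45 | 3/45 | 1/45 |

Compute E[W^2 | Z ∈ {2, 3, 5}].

443/32

P(Z ∈ {2, 3, 5}) = 32/45.
Summing W^2·P(W=x,Z=y) over the conditioning event gives 443/45.
E[W^2 | Z ∈ {2, 3, 5}] = (443/45) / (32/45) = 443/32.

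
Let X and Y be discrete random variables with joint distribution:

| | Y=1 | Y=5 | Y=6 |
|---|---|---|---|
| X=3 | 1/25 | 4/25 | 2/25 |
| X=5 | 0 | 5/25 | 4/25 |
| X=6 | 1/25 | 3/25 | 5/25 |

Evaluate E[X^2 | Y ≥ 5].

567/23

P(Y ≥ 5) = 23/25.
Σ X^2·P over the event = 9·(4/25) + 9·(2/25) + 25·(5/25) + 25·(4/25) + 36·(3/25) + 36·(5/25) = 567/25.
E[X^2 | Y ≥ 5] = (567/25) / (23/25) = 567/23.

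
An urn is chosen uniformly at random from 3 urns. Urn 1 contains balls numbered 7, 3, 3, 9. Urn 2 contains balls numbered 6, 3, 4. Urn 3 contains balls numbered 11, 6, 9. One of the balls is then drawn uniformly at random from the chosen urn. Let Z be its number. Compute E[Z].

37/6

E[Z | urn 1] = (7+3+3+9)/4 = 11/2.
E[Z | urn 2] = (6+3+4)/3 = 13/3.
E[Z | urn 3] = (11+6+9)/3 = 26/3.
By the law of total expectation,
E[Z] = (1/3)·(11/2) + (1/3)·(13/3) + (1/3)·(26/3) = 37/6.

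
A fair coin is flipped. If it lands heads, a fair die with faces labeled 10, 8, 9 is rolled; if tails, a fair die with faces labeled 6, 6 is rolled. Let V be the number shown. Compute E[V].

E[V | heads] = (10+8+9)/3 = 9.
E[V | tails] = (6+6)/2 = 6.
By the law of total expectation,
E[V] = (1/2)·(9) + (1/2)·(6) = 15/2.

15/2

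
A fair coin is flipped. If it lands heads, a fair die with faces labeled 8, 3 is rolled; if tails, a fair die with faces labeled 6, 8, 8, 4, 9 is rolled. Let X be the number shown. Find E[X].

E[X | heads] = (8+3)/2 = 11/2.
E[X | tails] = (6+8+8+4+9)/5 = 7.
E[X] = (1/2)·(11/2) + (1/2)·(7) = 25/4.

25/4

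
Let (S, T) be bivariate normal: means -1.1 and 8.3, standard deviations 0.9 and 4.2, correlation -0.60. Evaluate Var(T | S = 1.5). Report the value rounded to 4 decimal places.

11.2896

Var(T | S=x) = (1 − ρ²)·σ_T².
Var(T | S=1.5) = (4.2)²·(1 − (-0.60)²) = 17.64·0.64 = 11.2896.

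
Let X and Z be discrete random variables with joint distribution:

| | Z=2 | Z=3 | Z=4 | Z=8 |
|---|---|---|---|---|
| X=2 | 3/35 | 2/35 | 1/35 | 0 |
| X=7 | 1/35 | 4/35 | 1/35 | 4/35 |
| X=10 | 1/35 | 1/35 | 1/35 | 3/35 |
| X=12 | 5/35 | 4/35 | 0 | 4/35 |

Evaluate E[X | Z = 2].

P(Z = 2) = 2/7.
Σ X·P over the event = 2·(3/35) + 7·(1/35) + 10·(1/35) + 12·(5/35) = 83/35.
E[X | Z = 2] = (83/35) / (2/7) = 83/10.

83/10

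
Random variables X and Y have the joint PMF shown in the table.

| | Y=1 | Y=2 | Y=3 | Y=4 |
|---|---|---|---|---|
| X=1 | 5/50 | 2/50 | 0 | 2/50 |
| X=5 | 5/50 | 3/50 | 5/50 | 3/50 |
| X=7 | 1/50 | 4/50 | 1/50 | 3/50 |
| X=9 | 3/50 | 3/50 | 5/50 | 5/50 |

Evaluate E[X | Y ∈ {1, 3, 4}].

112/19

P(Y ∈ {1, 3, 4}) = 19/25.
Summing X·P(X=x,Y=y) over the conditioning event gives 112/25.
E[X | Y ∈ {1, 3, 4}] = (112/25) / (19/25) = 112/19.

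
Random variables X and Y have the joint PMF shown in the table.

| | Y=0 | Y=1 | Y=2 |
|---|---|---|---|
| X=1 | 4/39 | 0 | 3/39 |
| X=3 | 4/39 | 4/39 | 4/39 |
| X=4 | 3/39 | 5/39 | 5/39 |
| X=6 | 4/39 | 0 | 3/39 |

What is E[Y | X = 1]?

6/7

P(X = 1) = 7/39.
Summing Y·P(X=x,Y=y) over the conditioning event gives 2/13.
E[Y | X = 1] = (2/13) / (7/39) = 6/7.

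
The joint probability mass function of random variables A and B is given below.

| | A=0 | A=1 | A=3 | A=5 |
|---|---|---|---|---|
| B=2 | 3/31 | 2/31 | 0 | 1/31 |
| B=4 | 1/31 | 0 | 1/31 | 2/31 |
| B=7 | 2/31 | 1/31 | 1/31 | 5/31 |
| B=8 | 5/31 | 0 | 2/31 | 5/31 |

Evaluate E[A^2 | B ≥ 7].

P(B ≥ 7) = 21/31.
Σ A^2·P over the event = 0·(2/31) + 0·(5/31) + 1·(1/31) + 9·(1/31) + 9·(2/31) + 25·(5/31) + 25·(5/31) = 278/31.
E[A^2 | B ≥ 7] = (278/31) / (21/31) = 278/21.

278/21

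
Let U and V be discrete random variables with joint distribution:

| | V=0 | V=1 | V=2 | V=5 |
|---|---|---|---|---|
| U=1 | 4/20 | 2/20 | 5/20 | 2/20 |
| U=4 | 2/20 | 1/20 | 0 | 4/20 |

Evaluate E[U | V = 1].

2

P(V = 1) = 3/20.
Σ U·P over the event = 1·(2/20) + 4·(1/20) = 3/10.
E[U | V = 1] = (3/10) / (3/20) = 2.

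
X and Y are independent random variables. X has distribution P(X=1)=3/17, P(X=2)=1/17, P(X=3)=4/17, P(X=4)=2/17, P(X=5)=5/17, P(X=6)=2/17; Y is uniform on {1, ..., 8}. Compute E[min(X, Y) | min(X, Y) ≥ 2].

353/98

P(min(X, Y) ≥ 2) = 49/68.
Summing min(X,Y)·P(x,y) over outcomes with min(X, Y) ≥ 2 gives 353/136.
E[min(X, Y) | min(X, Y) ≥ 2] = (353/136) / (49/68) = 353/98.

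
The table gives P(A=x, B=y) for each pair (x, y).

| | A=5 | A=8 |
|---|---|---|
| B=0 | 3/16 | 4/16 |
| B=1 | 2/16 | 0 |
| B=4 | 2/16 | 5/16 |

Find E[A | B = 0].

P(B = 0) = 7/16.
Summing A·P(A=x,B=y) over the conditioning event gives 47/16.
E[A | B = 0] = (47/16) / (7/16) = 47/7.

47/7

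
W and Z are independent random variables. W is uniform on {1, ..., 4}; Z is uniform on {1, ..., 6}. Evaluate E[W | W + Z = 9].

Outcomes with W + Z = 9: (3,6), (4,5), each with probability 1/24.
E[W | W + Z = 9] = (3 + 4) / 2 = 7/2.

7/2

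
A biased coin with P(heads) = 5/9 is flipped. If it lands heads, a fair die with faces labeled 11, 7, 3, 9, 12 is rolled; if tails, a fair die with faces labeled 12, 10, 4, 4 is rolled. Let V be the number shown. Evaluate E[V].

E[V | heads] = (11+7+3+9+12)/5 = 42/5.
E[V | tails] = (12+10+4+4)/4 = 15/2.
E[V] = (5/9)·(42/5) + (4/9)·(15/2) = 8.

8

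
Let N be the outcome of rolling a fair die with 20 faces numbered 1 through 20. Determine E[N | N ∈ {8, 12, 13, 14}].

P(N ∈ {8, 12, 13, 14}) = 1/5.
Σ over the event: 8·1/20 + 12·1/20 + 13·1/20 + 14·1/20 = 47/20.
E[N | N ∈ {8, 12, 13, 14}] = (47/20) / (1/5) = 47/4.

47/4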